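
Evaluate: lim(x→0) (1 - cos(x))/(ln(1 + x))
This is a 0/0 indeterminate form.

Apply L'Hôpital's rule: differentiate numerator and denominator separately.
  f(x) = 1 - cos(x)   ⇒   f'(x) = sin(x)
  g(x) = ln(x + 1)   ⇒   g'(x) = 1/(x + 1)
  lim(x→0) f'(x)/g'(x) = lim(x→0) (sin(x))/(1/(x + 1))
  = 0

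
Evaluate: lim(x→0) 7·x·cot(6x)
This is a 0·∞ indeterminate form.

Rewrite 0·∞ as a quotient (0/0 or ∞/∞ form), then apply L'Hôpital's rule:
  lim(x→0) 7·x·cot(6x) = 7/6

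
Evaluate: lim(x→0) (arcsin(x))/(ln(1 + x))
This is a 0/0 indeterminate form.

Apply L'Hôpital's rule: differentiate numerator and denominator separately.
  f(x) = asin(x)   ⇒   f'(x) = 1/sqrt(1 - x^2)
  g(x) = ln(x + 1)   ⇒   g'(x) = 1/(x + 1)
  lim(x→0) f'(x)/g'(x) = lim(x→0) (1/sqrt(1 - x^2))/(1/(x + 1))
  = 1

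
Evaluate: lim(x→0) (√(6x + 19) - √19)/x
This is a standard limit.

Factor or rationalize the expression:
  lim(x→0) (√(6x + 19) - √19)/x = 3·sqrt(19)/19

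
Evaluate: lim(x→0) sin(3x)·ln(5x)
This is a 0·∞ indeterminate form.

Rewrite 0·∞ as a quotient (0/0 or ∞/∞ form), then apply L'Hôpital's rule:
  lim(x→0) sin(3x)·ln(5x) = 0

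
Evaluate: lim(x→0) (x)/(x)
This is a 0/0 indeterminate form.

Apply L'Hôpital's rule: differentiate numerator and denominator separately.
  f(x) = x   ⇒   f'(x) = 1
  g(x) = x   ⇒   g'(x) = 1
  lim(x→0) f'(x)/g'(x) = lim(x→0) (1)/(1)
  = 1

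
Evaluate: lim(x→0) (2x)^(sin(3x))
This is an exponential indeterminate form.

For exponential indeterminate forms, take the natural log:
  Let L = lim(x→0) (2x)^(sin(3x))
  Then ln(L) = lim(x→0) [exponent × ln(base)]
  Evaluate using L'Hôpital or standard limits, then exponentiate.
  L = 1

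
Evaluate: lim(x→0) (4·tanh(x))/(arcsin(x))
This is a 0/0 indeterminate form.

Apply L'Hôpital's rule: differentiate numerator and denominator separately.
  f(x) = 4·tanh(x)   ⇒   f'(x) = 4 - 4·tanh(x)^2
  g(x) = asin(x)   ⇒   g'(x) = 1/sqrt(1 - x^2)
  lim(x→0) f'(x)/g'(x) = lim(x→0) (4 - 4·tanh(x)^2)/(1/sqrt(1 - x^2))
  = 4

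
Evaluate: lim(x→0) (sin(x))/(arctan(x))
This is a 0/0 indeterminate form.

Apply L'Hôpital's rule: differentiate numerator and denominator separately.
  f(x) = sin(x)   ⇒   f'(x) = cos(x)
  g(x) = atan(x)   ⇒   g'(x) = 1/(x^2 + 1)
  lim(x→0) f'(x)/g'(x) = lim(x→0) (cos(x))/(1/(x^2 + 1))
  = 1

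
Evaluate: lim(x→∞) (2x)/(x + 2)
This is an ∞/∞ indeterminate form.

Apply L'Hôpital's rule: differentiate numerator and denominator separately.
  f(x) = 2·x   ⇒   f'(x) = 2
  g(x) = x + 2   ⇒   g'(x) = 1
  lim(x→∞) f'(x)/g'(x) = lim(x→∞) (2)/(1)
  = 2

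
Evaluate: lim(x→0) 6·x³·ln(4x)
This is a 0·∞ indeterminate form.

Rewrite 0·∞ as a quotient (0/0 or ∞/∞ form), then apply L'Hôpital's rule:
  lim(x→0) 6·x³·ln(4x) = 0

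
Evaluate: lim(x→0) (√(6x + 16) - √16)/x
This is a standard limit.

Factor or rationalize the expression:
  lim(x→0) (√(6x + 16) - √16)/x = 3/4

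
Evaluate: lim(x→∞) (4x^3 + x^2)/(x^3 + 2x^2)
This is an ∞/∞ indeterminate form.

Apply L'Hôpital's rule: differentiate numerator and denominator separately.
  f(x) = 4·x^3 + x^2   ⇒   f'(x) = 12·x^2 + 2·x
  g(x) = x^3 + 2·x^2   ⇒   g'(x) = 3·x^2 + 4·x
  lim(x→∞) f'(x)/g'(x) = lim(x→∞) (12·x^2 + 2·x)/(3·x^2 + 4·x)
  = 4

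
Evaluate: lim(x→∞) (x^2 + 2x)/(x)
This is an ∞/∞ indeterminate form.

Apply L'Hôpital's rule: differentiate numerator and denominator separately.
  f(x) = x^2 + 2·x   ⇒   f'(x) = 2·x + 2
  g(x) = x   ⇒   g'(x) = 1
  lim(x→∞) f'(x)/g'(x) = lim(x→∞) (2·x + 2)/(1)
  = ∞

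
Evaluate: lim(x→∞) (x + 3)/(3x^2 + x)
This is an ∞/∞ indeterminate form.

Apply L'Hôpital's rule: differentiate numerator and denominator separately.
  f(x) = x + 3   ⇒   f'(x) = 1
  g(x) = 3·x^2 + x   ⇒   g'(x) = 6·x + 1
  lim(x→∞) f'(x)/g'(x) = lim(x→∞) (1)/(6·x + 1)
  = 0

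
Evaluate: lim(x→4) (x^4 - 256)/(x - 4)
This is a standard limit.

Factor or rationalize the expression:
  lim(x→4) (x^4 - 256)/(x - 4) = 256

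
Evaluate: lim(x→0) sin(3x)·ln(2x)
This is a 0·∞ indeterminate form.

Rewrite 0·∞ as a quotient (0/0 or ∞/∞ form), then apply L'Hôpital's rule:
  lim(x→0) sin(3x)·ln(2x) = 0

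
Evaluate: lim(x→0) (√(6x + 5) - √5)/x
This is a standard limit.

Factor or rationalize the expression:
  lim(x→0) (√(6x + 5) - √5)/x = 3·sqrt(5)/5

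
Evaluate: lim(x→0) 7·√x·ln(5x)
This is a 0·∞ indeterminate form.

Rewrite 0·∞ as a quotient (0/0 or ∞/∞ form), then apply L'Hôpital's rule:
  lim(x→0) 7·√x·ln(5x) = 0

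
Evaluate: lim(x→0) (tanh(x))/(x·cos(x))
This is a 0/0 indeterminate form.

Apply L'Hôpital's rule: differentiate numerator and denominator separately.
  f(x) = tanh(x)   ⇒   f'(x) = 1 - tanh(x)^2
  g(x) = x·cos(x)   ⇒   g'(x) = -x·sin(x) + cos(x)
  lim(x→0) f'(x)/g'(x) = lim(x→0) (1 - tanh(x)^2)/(-x·sin(x) + cos(x))
  = 1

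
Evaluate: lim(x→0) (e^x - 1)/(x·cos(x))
This is a 0/0 indeterminate form.

Apply L'Hôpital's rule: differentiate numerator and denominator separately.
  f(x) = e^(x) - 1   ⇒   f'(x) = e^(x)
  g(x) = x·cos(x)   ⇒   g'(x) = -x·sin(x) + cos(x)
  lim(x→0) f'(x)/g'(x) = lim(x→0) (e^(x))/(-x·sin(x) + cos(x))
  = 1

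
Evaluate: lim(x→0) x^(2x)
This is an exponential indeterminate form.

For exponential indeterminate forms, take the natural log:
  Let L = lim(x→0) x^(2x)
  Then ln(L) = lim(x→0) [exponent × ln(base)]
  Evaluate using L'Hôpital or standard limits, then exponentiate.
  L = 1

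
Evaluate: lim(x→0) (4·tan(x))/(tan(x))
This is a 0/0 indeterminate form.

Apply L'Hôpital's rule: differentiate numerator and denominator separately.
  f(x) = 4·tan(x)   ⇒   f'(x) = 4·tan(x)^2 + 4
  g(x) = tan(x)   ⇒   g'(x) = tan(x)^2 + 1
  lim(x→0) f'(x)/g'(x) = lim(x→0) (4·tan(x)^2 + 4)/(tan(x)^2 + 1)
  = 4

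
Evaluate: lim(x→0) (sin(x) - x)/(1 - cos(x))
This is a 0/0 indeterminate form.

Apply L'Hôpital's rule: differentiate numerator and denominator separately.
  f(x) = -x + sin(x)   ⇒   f'(x) = cos(x) - 1
  g(x) = 1 - cos(x)   ⇒   g'(x) = sin(x)
  lim(x→0) f'(x)/g'(x) = lim(x→0) (cos(x) - 1)/(sin(x))
  = 0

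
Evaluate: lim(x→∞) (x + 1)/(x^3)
This is an ∞/∞ indeterminate form.

Apply L'Hôpital's rule: differentiate numerator and denominator separately.
  f(x) = x + 1   ⇒   f'(x) = 1
  g(x) = x^3   ⇒   g'(x) = 3·x^2
  lim(x→∞) f'(x)/g'(x) = lim(x→∞) (1)/(3·x^2)
  = 0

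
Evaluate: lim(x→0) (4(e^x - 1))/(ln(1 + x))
This is a 0/0 indeterminate form.

Apply L'Hôpital's rule: differentiate numerator and denominator separately.
  f(x) = 4·e^(x) - 4   ⇒   f'(x) = 4·e^(x)
  g(x) = ln(x + 1)   ⇒   g'(x) = 1/(x + 1)
  lim(x→0) f'(x)/g'(x) = lim(x→0) (4·e^(x))/(1/(x + 1))
  = 4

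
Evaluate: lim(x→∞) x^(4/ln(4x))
This is an exponential indeterminate form.

For exponential indeterminate forms, take the natural log:
  Let L = lim(x→∞) x^(4/ln(4x))
  Then ln(L) = lim(x→∞) [exponent × ln(base)]
  Evaluate using L'Hôpital or standard limits, then exponentiate.
  L = e^(4)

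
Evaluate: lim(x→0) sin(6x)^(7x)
This is an exponential indeterminate form.

For exponential indeterminate forms, take the natural log:
  Let L = lim(x→0) sin(6x)^(7x)
  Then ln(L) = lim(x→0) [exponent × ln(base)]
  Evaluate using L'Hôpital or standard limits, then exponentiate.
  L = 1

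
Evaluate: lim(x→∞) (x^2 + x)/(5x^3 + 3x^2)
This is an ∞/∞ indeterminate form.

Apply L'Hôpital's rule: differentiate numerator and denominator separately.
  f(x) = x^2 + x   ⇒   f'(x) = 2·x + 1
  g(x) = 5·x^3 + 3·x^2   ⇒   g'(x) = 15·x^2 + 6·x
  lim(x→∞) f'(x)/g'(x) = lim(x→∞) (2·x + 1)/(15·x^2 + 6·x)
  = 0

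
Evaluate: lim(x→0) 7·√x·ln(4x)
This is a 0·∞ indeterminate form.

Rewrite 0·∞ as a quotient (0/0 or ∞/∞ form), then apply L'Hôpital's rule:
  lim(x→0) 7·√x·ln(4x) = 0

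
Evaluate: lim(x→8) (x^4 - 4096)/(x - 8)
This is a standard limit.

Factor or rationalize the expression:
  lim(x→8) (x^4 - 4096)/(x - 8) = 2048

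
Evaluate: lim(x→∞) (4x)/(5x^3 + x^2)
This is an ∞/∞ indeterminate form.

Apply L'Hôpital's rule: differentiate numerator and denominator separately.
  f(x) = 4·x   ⇒   f'(x) = 4
  g(x) = 5·x^3 + x^2   ⇒   g'(x) = 15·x^2 + 2·x
  lim(x→∞) f'(x)/g'(x) = lim(x→∞) (4)/(15·x^2 + 2·x)
  = 0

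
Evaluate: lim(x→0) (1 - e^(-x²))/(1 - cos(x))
This is a 0/0 indeterminate form.

Apply L'Hôpital's rule: differentiate numerator and denominator separately.
  f(x) = 1 - e^(-x^2)   ⇒   f'(x) = 2·x·e^(-x^2)
  g(x) = 1 - cos(x)   ⇒   g'(x) = sin(x)
  lim(x→0) f'(x)/g'(x) = lim(x→0) (2·x·e^(-x^2))/(sin(x))
  = 2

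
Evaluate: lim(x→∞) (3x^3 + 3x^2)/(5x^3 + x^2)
This is an ∞/∞ indeterminate form.

Apply L'Hôpital's rule: differentiate numerator and denominator separately.
  f(x) = 3·x^3 + 3·x^2   ⇒   f'(x) = 9·x^2 + 6·x
  g(x) = 5·x^3 + x^2   ⇒   g'(x) = 15·x^2 + 2·x
  lim(x→∞) f'(x)/g'(x) = lim(x→∞) (9·x^2 + 6·x)/(15·x^2 + 2·x)
  = 3/5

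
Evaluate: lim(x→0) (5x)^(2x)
This is an exponential indeterminate form.

For exponential indeterminate forms, take the natural log:
  Let L = lim(x→0) (5x)^(2x)
  Then ln(L) = lim(x→0) [exponent × ln(base)]
  Evaluate using L'Hôpital or standard limits, then exponentiate.
  L = 1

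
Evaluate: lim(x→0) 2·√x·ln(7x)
This is a 0·∞ indeterminate form.

Rewrite 0·∞ as a quotient (0/0 or ∞/∞ form), then apply L'Hôpital's rule:
  lim(x→0) 2·√x·ln(7x) = 0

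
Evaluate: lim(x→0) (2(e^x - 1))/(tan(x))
This is a 0/0 indeterminate form.

Apply L'Hôpital's rule: differentiate numerator and denominator separately.
  f(x) = 2·e^(x) - 2   ⇒   f'(x) = 2·e^(x)
  g(x) = tan(x)   ⇒   g'(x) = tan(x)^2 + 1
  lim(x→0) f'(x)/g'(x) = lim(x→0) (2·e^(x))/(tan(x)^2 + 1)
  = 2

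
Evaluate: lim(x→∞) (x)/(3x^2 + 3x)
This is an ∞/∞ indeterminate form.

Apply L'Hôpital's rule: differentiate numerator and denominator separately.
  f(x) = x   ⇒   f'(x) = 1
  g(x) = 3·x^2 + 3·x   ⇒   g'(x) = 6·x + 3
  lim(x→∞) f'(x)/g'(x) = lim(x→∞) (1)/(6·x + 3)
  = 0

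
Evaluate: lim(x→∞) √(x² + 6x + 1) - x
This is an ∞-∞ indeterminate form.

Combine fractions or rationalize to convert ∞-∞ to 0/0 form:
  lim(x→∞) √(x² + 6x + 1) - x = 3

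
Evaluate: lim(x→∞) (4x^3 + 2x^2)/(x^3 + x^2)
This is an ∞/∞ indeterminate form.

Apply L'Hôpital's rule: differentiate numerator and denominator separately.
  f(x) = 4·x^3 + 2·x^2   ⇒   f'(x) = 12·x^2 + 4·x
  g(x) = x^3 + x^2   ⇒   g'(x) = 3·x^2 + 2·x
  lim(x→∞) f'(x)/g'(x) = lim(x→∞) (12·x^2 + 4·x)/(3·x^2 + 2·x)
  = 4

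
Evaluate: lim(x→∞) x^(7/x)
This is an exponential indeterminate form.

For exponential indeterminate forms, take the natural log:
  Let L = lim(x→∞) x^(7/x)
  Then ln(L) = lim(x→∞) [exponent × ln(base)]
  Evaluate using L'Hôpital or standard limits, then exponentiate.
  L = 1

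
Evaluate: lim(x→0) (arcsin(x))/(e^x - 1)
This is a 0/0 indeterminate form.

Apply L'Hôpital's rule: differentiate numerator and denominator separately.
  f(x) = asin(x)   ⇒   f'(x) = 1/sqrt(1 - x^2)
  g(x) = e^(x) - 1   ⇒   g'(x) = e^(x)
  lim(x→0) f'(x)/g'(x) = lim(x→0) (1/sqrt(1 - x^2))/(e^(x))
  = 1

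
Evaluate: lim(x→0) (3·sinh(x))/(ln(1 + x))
This is a 0/0 indeterminate form.

Apply L'Hôpital's rule: differentiate numerator and denominator separately.
  f(x) = 3·sinh(x)   ⇒   f'(x) = 3·cosh(x)
  g(x) = ln(x + 1)   ⇒   g'(x) = 1/(x + 1)
  lim(x→0) f'(x)/g'(x) = lim(x→0) (3·cosh(x))/(1/(x + 1))
  = 3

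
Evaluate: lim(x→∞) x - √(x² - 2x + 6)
This is an ∞-∞ indeterminate form.

Combine fractions or rationalize to convert ∞-∞ to 0/0 form:
  lim(x→∞) x - √(x² - 2x + 6) = 1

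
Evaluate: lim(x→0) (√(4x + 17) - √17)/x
This is a standard limit.

Factor or rationalize the expression:
  lim(x→0) (√(4x + 17) - √17)/x = 2·sqrt(17)/17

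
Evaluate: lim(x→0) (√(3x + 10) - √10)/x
This is a standard limit.

Factor or rationalize the expression:
  lim(x→0) (√(3x + 10) - √10)/x = 3·sqrt(10)/20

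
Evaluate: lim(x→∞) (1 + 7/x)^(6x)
This is an exponential indeterminate form.

For exponential indeterminate forms, take the natural log:
  Let L = lim(x→∞) (1 + 7/x)^(6x)
  Then ln(L) = lim(x→∞) [exponent × ln(base)]
  Evaluate using L'Hôpital or standard limits, then exponentiate.
  L = e^(42)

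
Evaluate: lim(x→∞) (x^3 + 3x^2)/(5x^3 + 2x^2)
This is an ∞/∞ indeterminate form.

Apply L'Hôpital's rule: differentiate numerator and denominator separately.
  f(x) = x^3 + 3·x^2   ⇒   f'(x) = 3·x^2 + 6·x
  g(x) = 5·x^3 + 2·x^2   ⇒   g'(x) = 15·x^2 + 4·x
  lim(x→∞) f'(x)/g'(x) = lim(x→∞) (3·x^2 + 6·x)/(15·x^2 + 4·x)
  = 1/5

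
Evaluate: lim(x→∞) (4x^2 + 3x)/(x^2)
This is an ∞/∞ indeterminate form.

Apply L'Hôpital's rule: differentiate numerator and denominator separately.
  f(x) = 4·x^2 + 3·x   ⇒   f'(x) = 8·x + 3
  g(x) = x^2   ⇒   g'(x) = 2·x
  lim(x→∞) f'(x)/g'(x) = lim(x→∞) (8·x + 3)/(2·x)
  = 4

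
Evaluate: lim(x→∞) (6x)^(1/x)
This is an exponential indeterminate form.

For exponential indeterminate forms, take the natural log:
  Let L = lim(x→∞) (6x)^(1/x)
  Then ln(L) = lim(x→∞) [exponent × ln(base)]
  Evaluate using L'Hôpital or standard limits, then exponentiate.
  L = 1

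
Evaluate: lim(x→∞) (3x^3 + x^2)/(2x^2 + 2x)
This is an ∞/∞ indeterminate form.

Apply L'Hôpital's rule: differentiate numerator and denominator separately.
  f(x) = 3·x^3 + x^2   ⇒   f'(x) = 9·x^2 + 2·x
  g(x) = 2·x^2 + 2·x   ⇒   g'(x) = 4·x + 2
  lim(x→∞) f'(x)/g'(x) = lim(x→∞) (9·x^2 + 2·x)/(4·x + 2)
  = ∞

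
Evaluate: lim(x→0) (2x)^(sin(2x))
This is an exponential indeterminate form.

For exponential indeterminate forms, take the natural log:
  Let L = lim(x→0) (2x)^(sin(2x))
  Then ln(L) = lim(x→0) [exponent × ln(base)]
  Evaluate using L'Hôpital or standard limits, then exponentiate.
  L = 1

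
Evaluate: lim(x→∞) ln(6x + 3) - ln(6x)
This is an ∞-∞ indeterminate form.

Combine fractions or rationalize to convert ∞-∞ to 0/0 form:
  lim(x→∞) ln(6x + 3) - ln(6x) = 0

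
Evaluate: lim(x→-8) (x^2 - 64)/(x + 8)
This is a standard limit.

Factor or rationalize the expression:
  lim(x→-8) (x^2 - 64)/(x + 8) = -16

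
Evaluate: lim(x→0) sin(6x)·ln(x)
This is a 0·∞ indeterminate form.

Rewrite 0·∞ as a quotient (0/0 or ∞/∞ form), then apply L'Hôpital's rule:
  lim(x→0) sin(6x)·ln(x) = 0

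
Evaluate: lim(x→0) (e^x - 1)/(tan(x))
This is a 0/0 indeterminate form.

Apply L'Hôpital's rule: differentiate numerator and denominator separately.
  f(x) = e^(x) - 1   ⇒   f'(x) = e^(x)
  g(x) = tan(x)   ⇒   g'(x) = tan(x)^2 + 1
  lim(x→0) f'(x)/g'(x) = lim(x→0) (e^(x))/(tan(x)^2 + 1)
  = 1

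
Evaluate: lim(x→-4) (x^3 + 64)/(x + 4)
This is a standard limit.

Factor or rationalize the expression:
  lim(x→-4) (x^3 + 64)/(x + 4) = 48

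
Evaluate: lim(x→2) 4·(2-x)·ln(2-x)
This is a 0·∞ indeterminate form.

Rewrite 0·∞ as a quotient (0/0 or ∞/∞ form), then apply L'Hôpital's rule:
  lim(x→2) 4·(2-x)·ln(2-x) = 0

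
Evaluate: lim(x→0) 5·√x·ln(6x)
This is a 0·∞ indeterminate form.

Rewrite 0·∞ as a quotient (0/0 or ∞/∞ form), then apply L'Hôpital's rule:
  lim(x→0) 5·√x·ln(6x) = 0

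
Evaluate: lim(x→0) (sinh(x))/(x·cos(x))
This is a 0/0 indeterminate form.

Apply L'Hôpital's rule: differentiate numerator and denominator separately.
  f(x) = sinh(x)   ⇒   f'(x) = cosh(x)
  g(x) = x·cos(x)   ⇒   g'(x) = -x·sin(x) + cos(x)
  lim(x→0) f'(x)/g'(x) = lim(x→0) (cosh(x))/(-x·sin(x) + cos(x))
  = 1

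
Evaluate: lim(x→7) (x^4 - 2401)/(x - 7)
This is a standard limit.

Factor or rationalize the expression:
  lim(x→7) (x^4 - 2401)/(x - 7) = 1372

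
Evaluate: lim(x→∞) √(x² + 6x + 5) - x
This is an ∞-∞ indeterminate form.

Combine fractions or rationalize to convert ∞-∞ to 0/0 form:
  lim(x→∞) √(x² + 6x + 5) - x = 3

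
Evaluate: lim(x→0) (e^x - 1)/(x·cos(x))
This is a 0/0 indeterminate form.

Apply L'Hôpital's rule: differentiate numerator and denominator separately.
  f(x) = e^(x) - 1   ⇒   f'(x) = e^(x)
  g(x) = x·cos(x)   ⇒   g'(x) = -x·sin(x) + cos(x)
  lim(x→0) f'(x)/g'(x) = lim(x→0) (e^(x))/(-x·sin(x) + cos(x))
  = 1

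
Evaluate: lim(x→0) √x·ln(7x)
This is a 0·∞ indeterminate form.

Rewrite 0·∞ as a quotient (0/0 or ∞/∞ form), then apply L'Hôpital's rule:
  lim(x→0) √x·ln(7x) = 0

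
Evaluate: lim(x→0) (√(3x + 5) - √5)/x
This is a standard limit.

Factor or rationalize the expression:
  lim(x→0) (√(3x + 5) - √5)/x = 3·sqrt(5)/10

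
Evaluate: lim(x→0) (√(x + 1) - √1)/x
This is a standard limit.

Factor or rationalize the expression:
  lim(x→0) (√(x + 1) - √1)/x = 1/2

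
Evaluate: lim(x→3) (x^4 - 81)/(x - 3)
This is a standard limit.

Factor or rationalize the expression:
  lim(x→3) (x^4 - 81)/(x - 3) = 108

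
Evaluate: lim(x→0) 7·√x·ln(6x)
This is a 0·∞ indeterminate form.

Rewrite 0·∞ as a quotient (0/0 or ∞/∞ form), then apply L'Hôpital's rule:
  lim(x→0) 7·√x·ln(6x) = 0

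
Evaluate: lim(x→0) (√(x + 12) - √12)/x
This is a standard limit.

Factor or rationalize the expression:
  lim(x→0) (√(x + 12) - √12)/x = sqrt(3)/12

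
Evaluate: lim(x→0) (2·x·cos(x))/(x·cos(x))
This is a 0/0 indeterminate form.

Apply L'Hôpital's rule: differentiate numerator and denominator separately.
  f(x) = 2·x·cos(x)   ⇒   f'(x) = -2·x·sin(x) + 2·cos(x)
  g(x) = x·cos(x)   ⇒   g'(x) = -x·sin(x) + cos(x)
  lim(x→0) f'(x)/g'(x) = lim(x→0) (-2·x·sin(x) + 2·cos(x))/(-x·sin(x) + cos(x))
  = 2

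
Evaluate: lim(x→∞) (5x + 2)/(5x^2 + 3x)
This is an ∞/∞ indeterminate form.

Apply L'Hôpital's rule: differentiate numerator and denominator separately.
  f(x) = 5·x + 2   ⇒   f'(x) = 5
  g(x) = 5·x^2 + 3·x   ⇒   g'(x) = 10·x + 3
  lim(x→∞) f'(x)/g'(x) = lim(x→∞) (5)/(10·x + 3)
  = 0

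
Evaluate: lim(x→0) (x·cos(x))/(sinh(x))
This is a 0/0 indeterminate form.

Apply L'Hôpital's rule: differentiate numerator and denominator separately.
  f(x) = x·cos(x)   ⇒   f'(x) = -x·sin(x) + cos(x)
  g(x) = sinh(x)   ⇒   g'(x) = cosh(x)
  lim(x→0) f'(x)/g'(x) = lim(x→0) (-x·sin(x) + cos(x))/(cosh(x))
  = 1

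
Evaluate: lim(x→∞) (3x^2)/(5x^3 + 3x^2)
This is an ∞/∞ indeterminate form.

Apply L'Hôpital's rule: differentiate numerator and denominator separately.
  f(x) = 3·x^2   ⇒   f'(x) = 6·x
  g(x) = 5·x^3 + 3·x^2   ⇒   g'(x) = 15·x^2 + 6·x
  lim(x→∞) f'(x)/g'(x) = lim(x→∞) (6·x)/(15·x^2 + 6·x)
  = 0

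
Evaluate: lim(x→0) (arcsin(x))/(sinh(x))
This is a 0/0 indeterminate form.

Apply L'Hôpital's rule: differentiate numerator and denominator separately.
  f(x) = asin(x)   ⇒   f'(x) = 1/sqrt(1 - x^2)
  g(x) = sinh(x)   ⇒   g'(x) = cosh(x)
  lim(x→0) f'(x)/g'(x) = lim(x→0) (1/sqrt(1 - x^2))/(cosh(x))
  = 1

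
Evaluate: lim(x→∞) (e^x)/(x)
This is an ∞/∞ indeterminate form.

Apply L'Hôpital's rule: differentiate numerator and denominator separately.
  f(x) = e^(x)   ⇒   f'(x) = e^(x)
  g(x) = x   ⇒   g'(x) = 1
  lim(x→∞) f'(x)/g'(x) = lim(x→∞) (e^(x))/(1)
  = ∞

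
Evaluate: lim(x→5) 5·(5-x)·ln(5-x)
This is a 0·∞ indeterminate form.

Rewrite 0·∞ as a quotient (0/0 or ∞/∞ form), then apply L'Hôpital's rule:
  lim(x→5) 5·(5-x)·ln(5-x) = 0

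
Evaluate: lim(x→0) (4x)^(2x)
This is an exponential indeterminate form.

For exponential indeterminate forms, take the natural log:
  Let L = lim(x→0) (4x)^(2x)
  Then ln(L) = lim(x→0) [exponent × ln(base)]
  Evaluate using L'Hôpital or standard limits, then exponentiate.
  L = 1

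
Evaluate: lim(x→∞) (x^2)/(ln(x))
This is an ∞/∞ indeterminate form.

Apply L'Hôpital's rule: differentiate numerator and denominator separately.
  f(x) = x^2   ⇒   f'(x) = 2·x
  g(x) = ln(x)   ⇒   g'(x) = 1/x
  lim(x→∞) f'(x)/g'(x) = lim(x→∞) (2·x)/(1/x)
  = ∞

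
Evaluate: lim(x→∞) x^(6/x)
This is an exponential indeterminate form.

For exponential indeterminate forms, take the natural log:
  Let L = lim(x→∞) x^(6/x)
  Then ln(L) = lim(x→∞) [exponent × ln(base)]
  Evaluate using L'Hôpital or standard limits, then exponentiate.
  L = 1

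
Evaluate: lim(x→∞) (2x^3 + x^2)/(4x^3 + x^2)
This is an ∞/∞ indeterminate form.

Apply L'Hôpital's rule: differentiate numerator and denominator separately.
  f(x) = 2·x^3 + x^2   ⇒   f'(x) = 6·x^2 + 2·x
  g(x) = 4·x^3 + x^2   ⇒   g'(x) = 12·x^2 + 2·x
  lim(x→∞) f'(x)/g'(x) = lim(x→∞) (6·x^2 + 2·x)/(12·x^2 + 2·x)
  = 1/2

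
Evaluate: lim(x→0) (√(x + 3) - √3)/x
This is a standard limit.

Factor or rationalize the expression:
  lim(x→0) (√(x + 3) - √3)/x = sqrt(3)/6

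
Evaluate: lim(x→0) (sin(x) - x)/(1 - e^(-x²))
This is a 0/0 indeterminate form.

Apply L'Hôpital's rule: differentiate numerator and denominator separately.
  f(x) = -x + sin(x)   ⇒   f'(x) = cos(x) - 1
  g(x) = 1 - e^(-x^2)   ⇒   g'(x) = 2·x·e^(-x^2)
  lim(x→0) f'(x)/g'(x) = lim(x→0) (cos(x) - 1)/(2·x·e^(-x^2))
  = 0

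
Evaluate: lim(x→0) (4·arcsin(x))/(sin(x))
This is a 0/0 indeterminate form.

Apply L'Hôpital's rule: differentiate numerator and denominator separately.
  f(x) = 4·asin(x)   ⇒   f'(x) = 4/sqrt(1 - x^2)
  g(x) = sin(x)   ⇒   g'(x) = cos(x)
  lim(x→0) f'(x)/g'(x) = lim(x→0) (4/sqrt(1 - x^2))/(cos(x))
  = 4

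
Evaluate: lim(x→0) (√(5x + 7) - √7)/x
This is a standard limit.

Factor or rationalize the expression:
  lim(x→0) (√(5x + 7) - √7)/x = 5·sqrt(7)/14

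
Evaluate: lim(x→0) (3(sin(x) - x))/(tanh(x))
This is a 0/0 indeterminate form.

Apply L'Hôpital's rule: differentiate numerator and denominator separately.
  f(x) = -3·x + 3·sin(x)   ⇒   f'(x) = 3·cos(x) - 3
  g(x) = tanh(x)   ⇒   g'(x) = 1 - tanh(x)^2
  lim(x→0) f'(x)/g'(x) = lim(x→0) (3·cos(x) - 3)/(1 - tanh(x)^2)
  = 0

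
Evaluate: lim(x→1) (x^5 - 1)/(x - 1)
This is a standard limit.

Factor or rationalize the expression:
  lim(x→1) (x^5 - 1)/(x - 1) = 5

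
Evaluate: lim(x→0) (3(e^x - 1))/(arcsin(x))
This is a 0/0 indeterminate form.

Apply L'Hôpital's rule: differentiate numerator and denominator separately.
  f(x) = 3·e^(x) - 3   ⇒   f'(x) = 3·e^(x)
  g(x) = asin(x)   ⇒   g'(x) = 1/sqrt(1 - x^2)
  lim(x→0) f'(x)/g'(x) = lim(x→0) (3·e^(x))/(1/sqrt(1 - x^2))
  = 3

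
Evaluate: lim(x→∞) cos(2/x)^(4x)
This is an exponential indeterminate form.

For exponential indeterminate forms, take the natural log:
  Let L = lim(x→∞) cos(2/x)^(4x)
  Then ln(L) = lim(x→∞) [exponent × ln(base)]
  Evaluate using L'Hôpital or standard limits, then exponentiate.
  L = 1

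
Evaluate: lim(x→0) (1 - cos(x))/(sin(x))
This is a 0/0 indeterminate form.

Apply L'Hôpital's rule: differentiate numerator and denominator separately.
  f(x) = 1 - cos(x)   ⇒   f'(x) = sin(x)
  g(x) = sin(x)   ⇒   g'(x) = cos(x)
  lim(x→0) f'(x)/g'(x) = lim(x→0) (sin(x))/(cos(x))
  = 0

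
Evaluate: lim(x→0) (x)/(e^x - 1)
This is a 0/0 indeterminate form.

Apply L'Hôpital's rule: differentiate numerator and denominator separately.
  f(x) = x   ⇒   f'(x) = 1
  g(x) = e^(x) - 1   ⇒   g'(x) = e^(x)
  lim(x→0) f'(x)/g'(x) = lim(x→0) (1)/(e^(x))
  = 1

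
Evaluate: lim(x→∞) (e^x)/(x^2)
This is an ∞/∞ indeterminate form.

Apply L'Hôpital's rule: differentiate numerator and denominator separately.
  f(x) = e^(x)   ⇒   f'(x) = e^(x)
  g(x) = x^2   ⇒   g'(x) = 2·x
  lim(x→∞) f'(x)/g'(x) = lim(x→∞) (e^(x))/(2·x)
  = ∞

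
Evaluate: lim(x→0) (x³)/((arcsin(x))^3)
This is a 0/0 indeterminate form.

Apply L'Hôpital's rule: differentiate numerator and denominator separately.
  f(x) = x^3   ⇒   f'(x) = 3·x^2
  g(x) = asin(x)^3   ⇒   g'(x) = 3·asin(x)^2/sqrt(1 - x^2)
  lim(x→0) f'(x)/g'(x) = lim(x→0) (3·x^2)/(3·asin(x)^2/sqrt(1 - x^2))
  = 1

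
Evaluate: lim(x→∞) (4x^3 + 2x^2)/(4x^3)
This is an ∞/∞ indeterminate form.

Apply L'Hôpital's rule: differentiate numerator and denominator separately.
  f(x) = 4·x^3 + 2·x^2   ⇒   f'(x) = 12·x^2 + 4·x
  g(x) = 4·x^3   ⇒   g'(x) = 12·x^2
  lim(x→∞) f'(x)/g'(x) = lim(x→∞) (12·x^2 + 4·x)/(12·x^2)
  = 1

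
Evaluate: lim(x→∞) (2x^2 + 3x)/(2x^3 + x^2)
This is an ∞/∞ indeterminate form.

Apply L'Hôpital's rule: differentiate numerator and denominator separately.
  f(x) = 2·x^2 + 3·x   ⇒   f'(x) = 4·x + 3
  g(x) = 2·x^3 + x^2   ⇒   g'(x) = 6·x^2 + 2·x
  lim(x→∞) f'(x)/g'(x) = lim(x→∞) (4·x + 3)/(6·x^2 + 2·x)
  = 0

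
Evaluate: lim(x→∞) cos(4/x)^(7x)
This is an exponential indeterminate form.

For exponential indeterminate forms, take the natural log:
  Let L = lim(x→∞) cos(4/x)^(7x)
  Then ln(L) = lim(x→∞) [exponent × ln(base)]
  Evaluate using L'Hôpital or standard limits, then exponentiate.
  L = 1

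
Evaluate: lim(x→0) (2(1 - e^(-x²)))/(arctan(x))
This is a 0/0 indeterminate form.

Apply L'Hôpital's rule: differentiate numerator and denominator separately.
  f(x) = 2 - 2·e^(-x^2)   ⇒   f'(x) = 4·x·e^(-x^2)
  g(x) = atan(x)   ⇒   g'(x) = 1/(x^2 + 1)
  lim(x→0) f'(x)/g'(x) = lim(x→0) (4·x·e^(-x^2))/(1/(x^2 + 1))
  = 0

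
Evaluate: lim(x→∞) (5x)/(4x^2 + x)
This is an ∞/∞ indeterminate form.

Apply L'Hôpital's rule: differentiate numerator and denominator separately.
  f(x) = 5·x   ⇒   f'(x) = 5
  g(x) = 4·x^2 + x   ⇒   g'(x) = 8·x + 1
  lim(x→∞) f'(x)/g'(x) = lim(x→∞) (5)/(8·x + 1)
  = 0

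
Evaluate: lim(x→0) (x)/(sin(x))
This is a 0/0 indeterminate form.

Apply L'Hôpital's rule: differentiate numerator and denominator separately.
  f(x) = x   ⇒   f'(x) = 1
  g(x) = sin(x)   ⇒   g'(x) = cos(x)
  lim(x→0) f'(x)/g'(x) = lim(x→0) (1)/(cos(x))
  = 1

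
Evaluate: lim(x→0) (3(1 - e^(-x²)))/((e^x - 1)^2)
This is a 0/0 indeterminate form.

Apply L'Hôpital's rule: differentiate numerator and denominator separately.
  f(x) = 3 - 3·e^(-x^2)   ⇒   f'(x) = 6·x·e^(-x^2)
  g(x) = (e^(x) - 1)^2   ⇒   g'(x) = 2·(e^(x) - 1)·e^(x)
  lim(x→0) f'(x)/g'(x) = lim(x→0) (6·x·e^(-x^2))/(2·(e^(x) - 1)·e^(x))
  = 3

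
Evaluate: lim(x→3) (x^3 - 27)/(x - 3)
This is a standard limit.

Factor or rationalize the expression:
  lim(x→3) (x^3 - 27)/(x - 3) = 27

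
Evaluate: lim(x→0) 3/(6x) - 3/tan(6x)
This is an ∞-∞ indeterminate form.

Combine fractions or rationalize to convert ∞-∞ to 0/0 form:
  lim(x→0) 3/(6x) - 3/tan(6x) = 0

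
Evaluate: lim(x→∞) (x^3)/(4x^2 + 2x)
This is an ∞/∞ indeterminate form.

Apply L'Hôpital's rule: differentiate numerator and denominator separately.
  f(x) = x^3   ⇒   f'(x) = 3·x^2
  g(x) = 4·x^2 + 2·x   ⇒   g'(x) = 8·x + 2
  lim(x→∞) f'(x)/g'(x) = lim(x→∞) (3·x^2)/(8·x + 2)
  = ∞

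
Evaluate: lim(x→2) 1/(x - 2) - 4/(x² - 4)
This is an ∞-∞ indeterminate form.

Combine fractions or rationalize to convert ∞-∞ to 0/0 form:
  lim(x→2) 1/(x - 2) - 4/(x² - 4) = 1/4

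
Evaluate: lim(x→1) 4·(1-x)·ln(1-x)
This is a 0·∞ indeterminate form.

Rewrite 0·∞ as a quotient (0/0 or ∞/∞ form), then apply L'Hôpital's rule:
  lim(x→1) 4·(1-x)·ln(1-x) = 0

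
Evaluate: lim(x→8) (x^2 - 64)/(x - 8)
This is a standard limit.

Factor or rationalize the expression:
  lim(x→8) (x^2 - 64)/(x - 8) = 16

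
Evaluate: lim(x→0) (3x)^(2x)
This is an exponential indeterminate form.

For exponential indeterminate forms, take the natural log:
  Let L = lim(x→0) (3x)^(2x)
  Then ln(L) = lim(x→0) [exponent × ln(base)]
  Evaluate using L'Hôpital or standard limits, then exponentiate.
  L = 1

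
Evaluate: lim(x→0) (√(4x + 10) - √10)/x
This is a standard limit.

Factor or rationalize the expression:
  lim(x→0) (√(4x + 10) - √10)/x = sqrt(10)/5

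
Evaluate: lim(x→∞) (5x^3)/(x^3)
This is an ∞/∞ indeterminate form.

Apply L'Hôpital's rule: differentiate numerator and denominator separately.
  f(x) = 5·x^3   ⇒   f'(x) = 15·x^2
  g(x) = x^3   ⇒   g'(x) = 3·x^2
  lim(x→∞) f'(x)/g'(x) = lim(x→∞) (15·x^2)/(3·x^2)
  = 5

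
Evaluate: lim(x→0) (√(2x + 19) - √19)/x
This is a standard limit.

Factor or rationalize the expression:
  lim(x→0) (√(2x + 19) - √19)/x = sqrt(19)/19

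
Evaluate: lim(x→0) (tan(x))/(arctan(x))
This is a 0/0 indeterminate form.

Apply L'Hôpital's rule: differentiate numerator and denominator separately.
  f(x) = tan(x)   ⇒   f'(x) = tan(x)^2 + 1
  g(x) = atan(x)   ⇒   g'(x) = 1/(x^2 + 1)
  lim(x→0) f'(x)/g'(x) = lim(x→0) (tan(x)^2 + 1)/(1/(x^2 + 1))
  = 1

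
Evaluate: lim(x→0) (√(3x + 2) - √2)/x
This is a standard limit.

Factor or rationalize the expression:
  lim(x→0) (√(3x + 2) - √2)/x = 3·sqrt(2)/4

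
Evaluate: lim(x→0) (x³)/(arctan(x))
This is a 0/0 indeterminate form.

Apply L'Hôpital's rule: differentiate numerator and denominator separately.
  f(x) = x^3   ⇒   f'(x) = 3·x^2
  g(x) = atan(x)   ⇒   g'(x) = 1/(x^2 + 1)
  lim(x→0) f'(x)/g'(x) = lim(x→0) (3·x^2)/(1/(x^2 + 1))
  = 0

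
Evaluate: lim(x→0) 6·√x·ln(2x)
This is a 0·∞ indeterminate form.

Rewrite 0·∞ as a quotient (0/0 or ∞/∞ form), then apply L'Hôpital's rule:
  lim(x→0) 6·√x·ln(2x) = 0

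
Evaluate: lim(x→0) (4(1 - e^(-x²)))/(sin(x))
This is a 0/0 indeterminate form.

Apply L'Hôpital's rule: differentiate numerator and denominator separately.
  f(x) = 4 - 4·e^(-x^2)   ⇒   f'(x) = 8·x·e^(-x^2)
  g(x) = sin(x)   ⇒   g'(x) = cos(x)
  lim(x→0) f'(x)/g'(x) = lim(x→0) (8·x·e^(-x^2))/(cos(x))
  = 0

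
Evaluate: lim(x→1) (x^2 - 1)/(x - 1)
This is a standard limit.

Factor or rationalize the expression:
  lim(x→1) (x^2 - 1)/(x - 1) = 2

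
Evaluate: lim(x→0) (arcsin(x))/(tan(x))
This is a 0/0 indeterminate form.

Apply L'Hôpital's rule: differentiate numerator and denominator separately.
  f(x) = asin(x)   ⇒   f'(x) = 1/sqrt(1 - x^2)
  g(x) = tan(x)   ⇒   g'(x) = tan(x)^2 + 1
  lim(x→0) f'(x)/g'(x) = lim(x→0) (1/sqrt(1 - x^2))/(tan(x)^2 + 1)
  = 1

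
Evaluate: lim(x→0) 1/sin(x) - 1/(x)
This is an ∞-∞ indeterminate form.

Combine fractions or rationalize to convert ∞-∞ to 0/0 form:
  lim(x→0) 1/sin(x) - 1/(x) = 0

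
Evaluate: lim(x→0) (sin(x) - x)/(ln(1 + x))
This is a 0/0 indeterminate form.

Apply L'Hôpital's rule: differentiate numerator and denominator separately.
  f(x) = -x + sin(x)   ⇒   f'(x) = cos(x) - 1
  g(x) = ln(x + 1)   ⇒   g'(x) = 1/(x + 1)
  lim(x→0) f'(x)/g'(x) = lim(x→0) (cos(x) - 1)/(1/(x + 1))
  = 0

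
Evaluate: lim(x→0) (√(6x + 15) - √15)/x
This is a standard limit.

Factor or rationalize the expression:
  lim(x→0) (√(6x + 15) - √15)/x = sqrt(15)/5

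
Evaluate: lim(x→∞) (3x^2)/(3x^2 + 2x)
This is an ∞/∞ indeterminate form.

Apply L'Hôpital's rule: differentiate numerator and denominator separately.
  f(x) = 3·x^2   ⇒   f'(x) = 6·x
  g(x) = 3·x^2 + 2·x   ⇒   g'(x) = 6·x + 2
  lim(x→∞) f'(x)/g'(x) = lim(x→∞) (6·x)/(6·x + 2)
  = 1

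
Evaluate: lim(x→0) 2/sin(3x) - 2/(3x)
This is an ∞-∞ indeterminate form.

Combine fractions or rationalize to convert ∞-∞ to 0/0 form:
  lim(x→0) 2/sin(3x) - 2/(3x) = 0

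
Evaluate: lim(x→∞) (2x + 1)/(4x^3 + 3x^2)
This is an ∞/∞ indeterminate form.

Apply L'Hôpital's rule: differentiate numerator and denominator separately.
  f(x) = 2·x + 1   ⇒   f'(x) = 2
  g(x) = 4·x^3 + 3·x^2   ⇒   g'(x) = 12·x^2 + 6·x
  lim(x→∞) f'(x)/g'(x) = lim(x→∞) (2)/(12·x^2 + 6·x)
  = 0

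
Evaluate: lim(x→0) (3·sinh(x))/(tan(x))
This is a 0/0 indeterminate form.

Apply L'Hôpital's rule: differentiate numerator and denominator separately.
  f(x) = 3·sinh(x)   ⇒   f'(x) = 3·cosh(x)
  g(x) = tan(x)   ⇒   g'(x) = tan(x)^2 + 1
  lim(x→0) f'(x)/g'(x) = lim(x→0) (3·cosh(x))/(tan(x)^2 + 1)
  = 3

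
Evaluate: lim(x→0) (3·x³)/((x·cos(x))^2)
This is a 0/0 indeterminate form.

Apply L'Hôpital's rule: differentiate numerator and denominator separately.
  f(x) = 3·x^3   ⇒   f'(x) = 9·x^2
  g(x) = x^2·cos(x)^2   ⇒   g'(x) = -2·x^2·sin(x)·cos(x) + 2·x·cos(x)^2
  lim(x→0) f'(x)/g'(x) = lim(x→0) (9·x^2)/(-2·x^2·sin(x)·cos(x) + 2·x·cos(x)^2)
  = 0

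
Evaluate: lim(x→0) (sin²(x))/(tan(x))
This is a 0/0 indeterminate form.

Apply L'Hôpital's rule: differentiate numerator and denominator separately.
  f(x) = sin(x)^2   ⇒   f'(x) = 2·sin(x)·cos(x)
  g(x) = tan(x)   ⇒   g'(x) = tan(x)^2 + 1
  lim(x→0) f'(x)/g'(x) = lim(x→0) (2·sin(x)·cos(x))/(tan(x)^2 + 1)
  = 0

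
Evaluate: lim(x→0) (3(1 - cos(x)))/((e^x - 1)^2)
This is a 0/0 indeterminate form.

Apply L'Hôpital's rule: differentiate numerator and denominator separately.
  f(x) = 3 - 3·cos(x)   ⇒   f'(x) = 3·sin(x)
  g(x) = (e^(x) - 1)^2   ⇒   g'(x) = 2·(e^(x) - 1)·e^(x)
  lim(x→0) f'(x)/g'(x) = lim(x→0) (3·sin(x))/(2·(e^(x) - 1)·e^(x))
  = 3/2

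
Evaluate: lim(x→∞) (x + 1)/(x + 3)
This is an ∞/∞ indeterminate form.

Apply L'Hôpital's rule: differentiate numerator and denominator separately.
  f(x) = x + 1   ⇒   f'(x) = 1
  g(x) = x + 3   ⇒   g'(x) = 1
  lim(x→∞) f'(x)/g'(x) = lim(x→∞) (1)/(1)
  = 1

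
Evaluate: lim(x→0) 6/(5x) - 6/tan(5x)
This is an ∞-∞ indeterminate form.

Combine fractions or rationalize to convert ∞-∞ to 0/0 form:
  lim(x→0) 6/(5x) - 6/tan(5x) = 0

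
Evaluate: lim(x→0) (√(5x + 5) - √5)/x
This is a standard limit.

Factor or rationalize the expression:
  lim(x→0) (√(5x + 5) - √5)/x = sqrt(5)/2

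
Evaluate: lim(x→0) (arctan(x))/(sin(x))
This is a 0/0 indeterminate form.

Apply L'Hôpital's rule: differentiate numerator and denominator separately.
  f(x) = atan(x)   ⇒   f'(x) = 1/(x^2 + 1)
  g(x) = sin(x)   ⇒   g'(x) = cos(x)
  lim(x→0) f'(x)/g'(x) = lim(x→0) (1/(x^2 + 1))/(cos(x))
  = 1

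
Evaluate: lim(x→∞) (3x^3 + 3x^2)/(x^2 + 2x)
This is an ∞/∞ indeterminate form.

Apply L'Hôpital's rule: differentiate numerator and denominator separately.
  f(x) = 3·x^3 + 3·x^2   ⇒   f'(x) = 9·x^2 + 6·x
  g(x) = x^2 + 2·x   ⇒   g'(x) = 2·x + 2
  lim(x→∞) f'(x)/g'(x) = lim(x→∞) (9·x^2 + 6·x)/(2·x + 2)
  = ∞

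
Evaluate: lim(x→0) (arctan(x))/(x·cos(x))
This is a 0/0 indeterminate form.

Apply L'Hôpital's rule: differentiate numerator and denominator separately.
  f(x) = atan(x)   ⇒   f'(x) = 1/(x^2 + 1)
  g(x) = x·cos(x)   ⇒   g'(x) = -x·sin(x) + cos(x)
  lim(x→0) f'(x)/g'(x) = lim(x→0) (1/(x^2 + 1))/(-x·sin(x) + cos(x))
  = 1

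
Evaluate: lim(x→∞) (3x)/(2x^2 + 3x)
This is an ∞/∞ indeterminate form.

Apply L'Hôpital's rule: differentiate numerator and denominator separately.
  f(x) = 3·x   ⇒   f'(x) = 3
  g(x) = 2·x^2 + 3·x   ⇒   g'(x) = 4·x + 3
  lim(x→∞) f'(x)/g'(x) = lim(x→∞) (3)/(4·x + 3)
  = 0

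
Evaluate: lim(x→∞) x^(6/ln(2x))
This is an exponential indeterminate form.

For exponential indeterminate forms, take the natural log:
  Let L = lim(x→∞) x^(6/ln(2x))
  Then ln(L) = lim(x→∞) [exponent × ln(base)]
  Evaluate using L'Hôpital or standard limits, then exponentiate.
  L = e^(6)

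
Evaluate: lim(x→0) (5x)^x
This is an exponential indeterminate form.

For exponential indeterminate forms, take the natural log:
  Let L = lim(x→0) (5x)^x
  Then ln(L) = lim(x→0) [exponent × ln(base)]
  Evaluate using L'Hôpital or standard limits, then exponentiate.
  L = 1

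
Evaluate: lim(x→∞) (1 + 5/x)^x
This is an exponential indeterminate form.

For exponential indeterminate forms, take the natural log:
  Let L = lim(x→∞) (1 + 5/x)^x
  Then ln(L) = lim(x→∞) [exponent × ln(base)]
  Evaluate using L'Hôpital or standard limits, then exponentiate.
  L = e^(5)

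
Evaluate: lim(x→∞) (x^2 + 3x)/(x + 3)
This is an ∞/∞ indeterminate form.

Apply L'Hôpital's rule: differentiate numerator and denominator separately.
  f(x) = x^2 + 3·x   ⇒   f'(x) = 2·x + 3
  g(x) = x + 3   ⇒   g'(x) = 1
  lim(x→∞) f'(x)/g'(x) = lim(x→∞) (2·x + 3)/(1)
  = ∞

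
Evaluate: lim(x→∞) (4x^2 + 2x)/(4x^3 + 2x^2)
This is an ∞/∞ indeterminate form.

Apply L'Hôpital's rule: differentiate numerator and denominator separately.
  f(x) = 4·x^2 + 2·x   ⇒   f'(x) = 8·x + 2
  g(x) = 4·x^3 + 2·x^2   ⇒   g'(x) = 12·x^2 + 4·x
  lim(x→∞) f'(x)/g'(x) = lim(x→∞) (8·x + 2)/(12·x^2 + 4·x)
  = 0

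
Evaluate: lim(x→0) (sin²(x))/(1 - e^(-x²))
This is a 0/0 indeterminate form.

Apply L'Hôpital's rule: differentiate numerator and denominator separately.
  f(x) = sin(x)^2   ⇒   f'(x) = 2·sin(x)·cos(x)
  g(x) = 1 - e^(-x^2)   ⇒   g'(x) = 2·x·e^(-x^2)
  lim(x→0) f'(x)/g'(x) = lim(x→0) (2·sin(x)·cos(x))/(2·x·e^(-x^2))
  = 1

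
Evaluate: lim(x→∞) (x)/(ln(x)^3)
This is an ∞/∞ indeterminate form.

Apply L'Hôpital's rule: differentiate numerator and denominator separately.
  f(x) = x   ⇒   f'(x) = 1
  g(x) = ln(x)^3   ⇒   g'(x) = 3·ln(x)^2/x
  lim(x→∞) f'(x)/g'(x) = lim(x→∞) (1)/(3·ln(x)^2/x)
  = ∞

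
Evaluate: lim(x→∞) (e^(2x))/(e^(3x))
This is an ∞/∞ indeterminate form.

Apply L'Hôpital's rule: differentiate numerator and denominator separately.
  f(x) = e^(2·x)   ⇒   f'(x) = 2·e^(2·x)
  g(x) = e^(3·x)   ⇒   g'(x) = 3·e^(3·x)
  lim(x→∞) f'(x)/g'(x) = lim(x→∞) (2·e^(2·x))/(3·e^(3·x))
  = 0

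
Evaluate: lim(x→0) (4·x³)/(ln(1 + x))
This is a 0/0 indeterminate form.

Apply L'Hôpital's rule: differentiate numerator and denominator separately.
  f(x) = 4·x^3   ⇒   f'(x) = 12·x^2
  g(x) = ln(x + 1)   ⇒   g'(x) = 1/(x + 1)
  lim(x→0) f'(x)/g'(x) = lim(x→0) (12·x^2)/(1/(x + 1))
  = 0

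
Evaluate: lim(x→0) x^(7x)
This is an exponential indeterminate form.

For exponential indeterminate forms, take the natural log:
  Let L = lim(x→0) x^(7x)
  Then ln(L) = lim(x→0) [exponent × ln(base)]
  Evaluate using L'Hôpital or standard limits, then exponentiate.
  L = 1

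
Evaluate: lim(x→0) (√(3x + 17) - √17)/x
This is a standard limit.

Factor or rationalize the expression:
  lim(x→0) (√(3x + 17) - √17)/x = 3·sqrt(17)/34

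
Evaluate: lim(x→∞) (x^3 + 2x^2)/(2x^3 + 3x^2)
This is an ∞/∞ indeterminate form.

Apply L'Hôpital's rule: differentiate numerator and denominator separately.
  f(x) = x^3 + 2·x^2   ⇒   f'(x) = 3·x^2 + 4·x
  g(x) = 2·x^3 + 3·x^2   ⇒   g'(x) = 6·x^2 + 6·x
  lim(x→∞) f'(x)/g'(x) = lim(x→∞) (3·x^2 + 4·x)/(6·x^2 + 6·x)
  = 1/2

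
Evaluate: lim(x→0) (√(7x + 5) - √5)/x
This is a standard limit.

Factor or rationalize the expression:
  lim(x→0) (√(7x + 5) - √5)/x = 7·sqrt(5)/10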